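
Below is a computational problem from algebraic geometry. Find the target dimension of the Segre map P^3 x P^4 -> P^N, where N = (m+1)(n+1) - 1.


The Segre embedding maps P^m x P^n into P^N via
all products of coordinates from each factor.
N = (m+1)(n+1) - 1
N = (3+1)(4+1) - 1
N = 4*5 - 1
N = 20 - 1 = 19

19


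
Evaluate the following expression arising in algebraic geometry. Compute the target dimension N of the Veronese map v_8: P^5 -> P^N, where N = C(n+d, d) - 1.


The Veronese embedding v_d: P^n -> P^N maps each point to all
degree-d monomials in n+1 homogeneous coordinates.
N = C(n+d, d) - 1
N = C(5+8, 8) - 1
N = C(13, 8) - 1
C(13, 8) = 1287
N = 1287 - 1 = 1286

1286


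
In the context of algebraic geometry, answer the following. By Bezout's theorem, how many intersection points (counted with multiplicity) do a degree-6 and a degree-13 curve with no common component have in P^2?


Bezout's theorem states the intersection count equals the product of degrees.
Intersection count = 6 * 13 = 78

78


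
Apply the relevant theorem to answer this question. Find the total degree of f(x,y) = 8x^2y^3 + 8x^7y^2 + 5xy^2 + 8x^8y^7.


Examine each term for its total degree (sum of exponents).
  Term '8x^2y^3' has total degree 2+3 = 5.
  Term '8x^7y^2' has total degree 7+2 = 9.
  Term '5xy^2' has total degree 1+2 = 3.
  Term '8x^8y^7' has total degree 8+7 = 15.
The maximum total degree among all terms is 15.

15


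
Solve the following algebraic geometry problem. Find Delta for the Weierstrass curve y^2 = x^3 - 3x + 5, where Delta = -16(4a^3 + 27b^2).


Compute each component:
4a^3 = 4*(-3)^3 = 4*(-27) = -108
27b^2 = 27*5^2 = 27*25 = 675
4a^3 + 27b^2 = -108 + 675 = 567
Delta = -16*567 = -9072

-9072


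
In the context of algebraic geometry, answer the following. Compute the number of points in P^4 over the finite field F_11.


P^4(F_11) has (q^(n+1) - 1)/(q - 1) points.
= 11^4 + 11^3 + 11^2 + 11^1 + 11^0
= 14641 + 1331 + 121 + 11 + 1
= 16105

16105


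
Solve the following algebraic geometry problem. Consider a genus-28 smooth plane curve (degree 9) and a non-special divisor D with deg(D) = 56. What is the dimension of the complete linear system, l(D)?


First, compute the genus of a smooth plane curve of degree 9:
g = (d-1)(d-2)/2 = (9-1)(9-2)/2 = 28
For a non-special divisor D (i.e., h^1(D) = 0), Riemann-Roch gives:
l(D) = deg(D) - g + 1
Since deg(D) = 56 >= 2g - 1 = 55, D is non-special.
l(D) = 56 - 28 + 1 = 29

29


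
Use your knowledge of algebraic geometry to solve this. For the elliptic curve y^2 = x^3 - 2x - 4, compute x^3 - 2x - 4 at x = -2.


Compute x^3 - 2x - 4 at x = -2:
x^3 = (-2)^3 = -8
(-2)*x = (-2)*(-2) = 4
Sum: -8 + 4 - 4 = -8

-8


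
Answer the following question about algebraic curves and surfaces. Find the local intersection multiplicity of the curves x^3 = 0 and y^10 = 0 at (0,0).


The intersection multiplicity of V(x^a) and V(y^b) at the origin is:
I(O; V(x^3), V(y^10)) = dim_k(k[x,y]/(x^3, y^10))
A basis for k[x,y]/(x^3, y^10) is the set of monomials x^i * y^j
where 0 <= i < 3 and 0 <= j < 10.
The number of such monomials is 3 * 10 = 30

30


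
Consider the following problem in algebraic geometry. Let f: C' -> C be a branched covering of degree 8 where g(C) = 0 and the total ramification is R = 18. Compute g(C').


Riemann-Hurwitz formula: 2g' - 2 = d(2g - 2) + R
Given: d = 8, g = 0, R = 18
2g' - 2 = 8*(2*0 - 2) + 18
2g' - 2 = 8*(-2) + 18
2g' - 2 = -16 + 18 = 2
2g' = 4
g' = 2

2


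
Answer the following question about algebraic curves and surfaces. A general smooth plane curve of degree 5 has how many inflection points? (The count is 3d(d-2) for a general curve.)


For a general smooth plane curve C of degree d, the inflection points are
the intersection of C with its Hessian curve, which has degree 3(d-2).
By Bezout, the total intersection number is d * 3(d-2) = 5 * 9 = 45.
For a general curve every flex is ordinary, so each contributes
multiplicity 1 to C·Hess(C), and the number of distinct inflection
points is 3d(d-2).
Inflection points = 3*5*(5-2) = 3*5*3 = 45

45


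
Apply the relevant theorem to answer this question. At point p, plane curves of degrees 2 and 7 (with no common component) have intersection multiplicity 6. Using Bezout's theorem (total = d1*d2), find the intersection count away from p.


By Bezout's theorem, the total intersection number is d1 * d2.
Total = 2 * 7 = 14
Intersection multiplicity at p = 6
Remaining intersections = 14 - 6 = 8

8


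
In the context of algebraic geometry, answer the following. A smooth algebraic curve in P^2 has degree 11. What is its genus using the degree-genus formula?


Using the genus formula for smooth plane curves:
g = (d-1)(d-2)/2
g = (11-1)(11-2)/2
g = 10*9/2
g = 90/2 = 45

45


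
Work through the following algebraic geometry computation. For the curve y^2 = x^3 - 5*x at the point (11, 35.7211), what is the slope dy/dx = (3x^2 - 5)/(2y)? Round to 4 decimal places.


Using implicit differentiation of y^2 = x^3 - 5*x:
2y * dy/dx = 3x^2 - 5
dy/dx = (3x^2 - 5)/(2y)
Numerator: 3*11^2 - 5 = 358
Denominator: 2*35.7211 = 71.4422
dy/dx = 358/71.4422 = 5.0110

5.0110


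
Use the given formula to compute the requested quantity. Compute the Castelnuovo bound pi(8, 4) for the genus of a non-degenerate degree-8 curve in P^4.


Castelnuovo's bound: write d - 1 = m(r-1) + epsilon with 0 <= epsilon < r-1.
d - 1 = 8 - 1 = 7
r - 1 = 4 - 1 = 3
7 = 2*3 + 1, so m = 2, epsilon = 1
pi(d, r) = m(m-1)(r-1)/2 + m*epsilon
= 2*1*3/2 + 2*1
= 6/2 + 2
= 3 + 2 = 5

5


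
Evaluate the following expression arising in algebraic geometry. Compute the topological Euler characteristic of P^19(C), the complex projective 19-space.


The complex projective space P^19 has one cell in each even real dimension 0, 2, ..., 38.
The cohomology groups are H^{2k}(P^19) = Z for k = 0,...,19, and 0 otherwise.
Euler characteristic = sum of Betti numbers = 1 per even-dimensional cohomology group.
chi(P^19) = 19 + 1 = 20

20


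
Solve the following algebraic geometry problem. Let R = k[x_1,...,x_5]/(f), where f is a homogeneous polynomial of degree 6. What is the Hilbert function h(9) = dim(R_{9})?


For R = k[x_1,...,x_n]/(f) with f homogeneous of degree e:
The Hilbert series is (1 - t^e)/(1 - t)^n.
So h(d) = C(d+n-1, n-1) - C(d-e+n-1, n-1) for d >= e.
With n=5, e=6, d=9:
C(9+5-1, 5-1) = C(13, 4) = 715
C(9-6+5-1, 5-1) = C(7, 4) = 35
h(9) = 715 - 35 = 680

680


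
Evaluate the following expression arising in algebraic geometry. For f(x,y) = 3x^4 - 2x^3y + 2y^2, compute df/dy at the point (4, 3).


df/dy = (-2)*x^3 + 2*2*y^1
At (4,3): (-2)*4^3 + 2*2*3^1
= -128 + 12
= -116

-116


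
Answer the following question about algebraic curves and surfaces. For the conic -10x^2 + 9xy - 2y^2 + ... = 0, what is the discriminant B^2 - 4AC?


The discriminant of a conic Ax^2 + Bxy + Cy^2 + ... = 0 is B^2 - 4AC.
B^2 = 9^2 = 81
4AC = 4*(-10)*(-2) = 80
Discriminant = 81 - 80 = 1

1


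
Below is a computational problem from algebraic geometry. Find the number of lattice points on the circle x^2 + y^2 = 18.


Systematically check integer values of x where x^2 <= 18.
For each valid x, check if 18 - x^2 is a perfect square.
x=3: 18 - 9 = 9, sqrt = 3 (valid)
Total integer solutions found: 4

4


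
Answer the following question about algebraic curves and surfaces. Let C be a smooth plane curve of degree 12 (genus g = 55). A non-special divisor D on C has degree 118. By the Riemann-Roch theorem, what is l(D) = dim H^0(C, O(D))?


First, compute the genus of a smooth plane curve of degree 12:
g = (d-1)(d-2)/2 = (12-1)(12-2)/2 = 55
For a non-special divisor D (i.e., h^1(D) = 0), Riemann-Roch gives:
l(D) = deg(D) - g + 1
Since deg(D) = 118 >= 2g - 1 = 109, D is non-special.
l(D) = 118 - 55 + 1 = 64

64


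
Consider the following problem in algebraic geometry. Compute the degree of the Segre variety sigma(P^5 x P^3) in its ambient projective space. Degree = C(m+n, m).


The degree of the Segre variety P^5 x P^3 is C(m+n, m).
= C(8, 5)
= 56

56


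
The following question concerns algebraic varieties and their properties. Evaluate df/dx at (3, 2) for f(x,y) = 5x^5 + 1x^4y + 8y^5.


df/dx = 5*5*x^4 + 4*1*x^3*y
At (3,2): 5*5*3^4 + 4*1*3^3*2
= 2025 + 216
= 2241

2241


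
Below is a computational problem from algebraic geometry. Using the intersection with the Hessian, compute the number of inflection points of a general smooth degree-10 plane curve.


For a general smooth plane curve C of degree d, the inflection points are
the intersection of C with its Hessian curve, which has degree 3(d-2).
By Bezout, the total intersection number is d * 3(d-2) = 10 * 24 = 240.
For a general curve every flex is ordinary, so each contributes
multiplicity 1 to C·Hess(C), and the number of distinct inflection
points is 3d(d-2).
Inflection points = 3*10*(10-2) = 3*10*8 = 240

240


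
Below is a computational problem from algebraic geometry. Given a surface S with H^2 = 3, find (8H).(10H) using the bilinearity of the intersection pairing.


Using bilinearity of the intersection pairing on a surface S:
(aH).(bH) = ab * (H.H)
We have H^2 = 3.
D.E = (8H).(10H) = 8*10*3
= 80*3
= 240

240


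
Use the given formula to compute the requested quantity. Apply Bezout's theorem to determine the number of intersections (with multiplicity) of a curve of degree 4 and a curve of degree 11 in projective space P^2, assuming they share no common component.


Bezout's theorem states the intersection count equals the product of degrees.
Intersection count = 4 * 11 = 44

44


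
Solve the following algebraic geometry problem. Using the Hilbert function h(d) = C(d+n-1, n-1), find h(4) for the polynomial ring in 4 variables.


The Hilbert function for the polynomial ring in 4 variables is:
h(d) = C(d+n-1, n-1)
h(4) = C(4+4-1, 4-1) = C(7, 3)
= 7! / (3! * 4!)
= 35

35


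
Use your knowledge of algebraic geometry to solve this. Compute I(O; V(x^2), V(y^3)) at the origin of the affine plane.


The intersection multiplicity of V(x^a) and V(y^b) at the origin is:
I(O; V(x^2), V(y^3)) = dim_k(k[x,y]/(x^2, y^3))
A basis for k[x,y]/(x^2, y^3) is the set of monomials x^i * y^j
where 0 <= i < 2 and 0 <= j < 3.
The number of such monomials is 2 * 3 = 6

6


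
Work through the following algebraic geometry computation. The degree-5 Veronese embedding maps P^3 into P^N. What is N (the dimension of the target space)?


The Veronese embedding v_d: P^n -> P^N maps each point to all
degree-d monomials in n+1 homogeneous coordinates.
N = C(n+d, d) - 1
N = C(3+5, 5) - 1
N = C(8, 5) - 1
C(8, 5) = 56
N = 56 - 1 = 55

55


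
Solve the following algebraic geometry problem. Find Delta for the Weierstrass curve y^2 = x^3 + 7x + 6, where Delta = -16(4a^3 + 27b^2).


Compute each component:
4a^3 = 4*7^3 = 4*343 = 1372
27b^2 = 27*6^2 = 27*36 = 972
4a^3 + 27b^2 = 1372 + 972 = 2344
Delta = -16*2344 = -37504

-37504


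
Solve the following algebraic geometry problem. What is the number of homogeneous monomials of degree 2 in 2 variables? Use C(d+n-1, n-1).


The number of degree-2 monomials in 2 variables is C(d+n-1, n-1).
= C(2+2-1, 2-1) = C(3, 1)
= 3

3


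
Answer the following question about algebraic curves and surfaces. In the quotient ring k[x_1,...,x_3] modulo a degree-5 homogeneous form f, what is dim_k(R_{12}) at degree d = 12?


For R = k[x_1,...,x_n]/(f) with f homogeneous of degree e:
The Hilbert series is (1 - t^e)/(1 - t)^n.
So h(d) = C(d+n-1, n-1) - C(d-e+n-1, n-1) for d >= e.
With n=3, e=5, d=12:
C(12+3-1, 3-1) = C(14, 2) = 91
C(12-5+3-1, 3-1) = C(9, 2) = 36
h(12) = 91 - 36 = 55

55


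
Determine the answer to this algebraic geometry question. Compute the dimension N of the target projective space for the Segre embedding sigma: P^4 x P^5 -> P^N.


The Segre embedding maps P^m x P^n into P^N via
all products of coordinates from each factor.
N = (m+1)(n+1) - 1
N = (4+1)(5+1) - 1
N = 5*6 - 1
N = 30 - 1 = 29

29


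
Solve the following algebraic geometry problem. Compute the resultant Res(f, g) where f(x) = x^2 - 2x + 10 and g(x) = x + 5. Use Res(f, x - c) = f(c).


For Res(f, x - c), we evaluate f at x = c.
f(-5) = (-5)^2 - 2*(-5) + 10
= 25 + 10 + 10
= 35 + 10 = 45
Res(f, g) = 45

45


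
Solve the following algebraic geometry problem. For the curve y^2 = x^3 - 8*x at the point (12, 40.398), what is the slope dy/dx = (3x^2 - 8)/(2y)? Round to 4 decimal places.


Using implicit differentiation of y^2 = x^3 - 8*x:
2y * dy/dx = 3x^2 - 8
dy/dx = (3x^2 - 8)/(2y)
Numerator: 3*12^2 - 8 = 424
Denominator: 2*40.398 = 80.796
dy/dx = 424/80.796 = 5.2478

5.2478


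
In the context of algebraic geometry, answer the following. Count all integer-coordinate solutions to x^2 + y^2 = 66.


Systematically check integer values of x where x^2 <= 66.
For each valid x, check if 66 - x^2 is a perfect square.
Total integer solutions found: 0

0


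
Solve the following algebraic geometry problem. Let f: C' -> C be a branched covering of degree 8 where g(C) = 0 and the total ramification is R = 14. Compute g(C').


Riemann-Hurwitz formula: 2g' - 2 = d(2g - 2) + R
Given: d = 8, g = 0, R = 14
2g' - 2 = 8*(2*0 - 2) + 14
2g' - 2 = 8*(-2) + 14
2g' - 2 = -16 + 14 = -2
2g' = 0
g' = 0

0


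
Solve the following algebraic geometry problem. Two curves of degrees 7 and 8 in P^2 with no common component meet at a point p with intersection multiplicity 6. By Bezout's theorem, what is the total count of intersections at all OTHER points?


By Bezout's theorem, the total intersection number is d1 * d2.
Total = 7 * 8 = 56
Intersection multiplicity at p = 6
Remaining intersections = 56 - 6 = 50

50


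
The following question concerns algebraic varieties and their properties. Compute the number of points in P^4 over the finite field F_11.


P^4(F_11) has (q^(n+1) - 1)/(q - 1) points.
= 11^4 + 11^3 + 11^2 + 11^1 + 11^0
= 14641 + 1331 + 121 + 11 + 1
= 16105

16105


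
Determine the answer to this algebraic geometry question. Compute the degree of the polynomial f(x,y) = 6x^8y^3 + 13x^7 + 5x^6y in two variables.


Examine each term for its total degree (sum of exponents).
  Term '6x^8y^3' has total degree 8+3 = 11.
  Term '13x^7' has total degree 7+0 = 7.
  Term '5x^6y' has total degree 6+1 = 7.
The maximum total degree among all terms is 11.

11


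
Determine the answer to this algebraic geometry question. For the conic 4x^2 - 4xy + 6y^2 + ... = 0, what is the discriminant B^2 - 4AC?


The discriminant of a conic Ax^2 + Bxy + Cy^2 + ... = 0 is B^2 - 4AC.
B^2 = (-4)^2 = 16
4AC = 4*4*6 = 96
Discriminant = 16 - 96 = -80

-80


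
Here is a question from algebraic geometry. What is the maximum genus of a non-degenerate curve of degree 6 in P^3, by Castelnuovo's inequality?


Castelnuovo's bound: write d - 1 = m(r-1) + epsilon with 0 <= epsilon < r-1.
d - 1 = 6 - 1 = 5
r - 1 = 3 - 1 = 2
5 = 2*2 + 1, so m = 2, epsilon = 1
pi(d, r) = m(m-1)(r-1)/2 + m*epsilon
= 2*1*2/2 + 2*1
= 4/2 + 2
= 2 + 2 = 4

4


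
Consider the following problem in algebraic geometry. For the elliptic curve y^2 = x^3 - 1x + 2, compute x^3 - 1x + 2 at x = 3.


Compute x^3 - 1x + 2 at x = 3:
x^3 = 3^3 = 27
(-1)*x = (-1)*3 = -3
Sum: 27 - 3 + 2 = 26

26


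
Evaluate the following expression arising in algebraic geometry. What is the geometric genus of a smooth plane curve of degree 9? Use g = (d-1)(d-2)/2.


Using the genus formula for smooth plane curves:
g = (d-1)(d-2)/2
g = (9-1)(9-2)/2
g = 8*7/2
g = 56/2 = 28

28


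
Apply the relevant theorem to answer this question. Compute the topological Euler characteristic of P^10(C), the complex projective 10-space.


The complex projective space P^10 has one cell in each even real dimension 0, 2, ..., 20.
The cohomology groups are H^{2k}(P^10) = Z for k = 0,...,10, and 0 otherwise.
Euler characteristic = sum of Betti numbers = 1 per even-dimensional cohomology group.
chi(P^10) = 10 + 1 = 11

11


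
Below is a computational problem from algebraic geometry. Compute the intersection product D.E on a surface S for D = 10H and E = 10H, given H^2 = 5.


Using bilinearity of the intersection pairing on a surface S:
(aH).(bH) = ab * (H.H)
We have H^2 = 5.
D.E = (10H).(10H) = 10*10*5
= 100*5
= 500

500


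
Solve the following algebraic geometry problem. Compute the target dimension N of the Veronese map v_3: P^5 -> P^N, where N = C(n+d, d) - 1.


The Veronese embedding v_d: P^n -> P^N maps each point to all
degree-d monomials in n+1 homogeneous coordinates.
N = C(n+d, d) - 1
N = C(5+3, 3) - 1
N = C(8, 3) - 1
C(8, 3) = 56
N = 56 - 1 = 55

55


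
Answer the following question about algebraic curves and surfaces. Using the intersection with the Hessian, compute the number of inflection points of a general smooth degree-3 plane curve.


For a general smooth plane curve C of degree d, the inflection points are
the intersection of C with its Hessian curve, which has degree 3(d-2).
By Bezout, the total intersection number is d * 3(d-2) = 3 * 3 = 9.
For a general curve every flex is ordinary, so each contributes
multiplicity 1 to C·Hess(C), and the number of distinct inflection
points is 3d(d-2).
Inflection points = 3*3*(3-2) = 3*3*1 = 9

9


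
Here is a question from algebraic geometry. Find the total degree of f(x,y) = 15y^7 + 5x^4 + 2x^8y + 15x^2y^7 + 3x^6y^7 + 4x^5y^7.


Examine each term for its total degree (sum of exponents).
  Term '15y^7' has total degree 0+7 = 7.
  Term '5x^4' has total degree 4+0 = 4.
  Term '2x^8y' has total degree 8+1 = 9.
  Term '15x^2y^7' has total degree 2+7 = 9.
  Term '3x^6y^7' has total degree 6+7 = 13.
  Term '4x^5y^7' has total degree 5+7 = 12.
The maximum total degree among all terms is 13.

13


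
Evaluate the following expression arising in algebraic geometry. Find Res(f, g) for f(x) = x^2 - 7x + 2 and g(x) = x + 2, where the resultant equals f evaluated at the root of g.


For Res(f, x - c), we evaluate f at x = c.
f(-2) = (-2)^2 - 7*(-2) + 2
= 4 + 14 + 2
= 18 + 2 = 20
Res(f, g) = 20

20


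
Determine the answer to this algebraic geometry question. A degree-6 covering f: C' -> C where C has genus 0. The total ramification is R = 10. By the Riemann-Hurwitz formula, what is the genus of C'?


Riemann-Hurwitz formula: 2g' - 2 = d(2g - 2) + R
Given: d = 6, g = 0, R = 10
2g' - 2 = 6*(2*0 - 2) + 10
2g' - 2 = 6*(-2) + 10
2g' - 2 = -12 + 10 = -2
2g' = 0
g' = 0

0


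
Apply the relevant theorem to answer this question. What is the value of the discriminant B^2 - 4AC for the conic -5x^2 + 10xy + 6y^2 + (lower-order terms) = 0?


The discriminant of a conic Ax^2 + Bxy + Cy^2 + ... = 0 is B^2 - 4AC.
B^2 = 10^2 = 100
4AC = 4*(-5)*6 = -120
Discriminant = 100 + 120 = 220

220


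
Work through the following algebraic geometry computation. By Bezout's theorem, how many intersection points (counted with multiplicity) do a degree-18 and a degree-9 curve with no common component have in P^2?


Bezout's theorem states the intersection count equals the product of degrees.
Intersection count = 18 * 9 = 162

162


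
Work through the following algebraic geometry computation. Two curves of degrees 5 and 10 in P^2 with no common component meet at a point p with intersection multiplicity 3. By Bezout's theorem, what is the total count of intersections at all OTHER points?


By Bezout's theorem, the total intersection number is d1 * d2.
Total = 5 * 10 = 50
Intersection multiplicity at p = 3
Remaining intersections = 50 - 3 = 47

47


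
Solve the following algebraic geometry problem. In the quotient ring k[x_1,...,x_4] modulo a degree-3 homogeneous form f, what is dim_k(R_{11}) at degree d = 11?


For R = k[x_1,...,x_n]/(f) with f homogeneous of degree e:
The Hilbert series is (1 - t^e)/(1 - t)^n.
So h(d) = C(d+n-1, n-1) - C(d-e+n-1, n-1) for d >= e.
With n=4, e=3, d=11:
C(11+4-1, 4-1) = C(14, 3) = 364
C(11-3+4-1, 4-1) = C(11, 3) = 165
h(11) = 364 - 165 = 199

199


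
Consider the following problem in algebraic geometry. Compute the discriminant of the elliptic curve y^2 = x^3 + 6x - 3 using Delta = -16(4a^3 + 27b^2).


Compute each component:
4a^3 = 4*6^3 = 4*216 = 864
27b^2 = 27*(-3)^2 = 27*9 = 243
4a^3 + 27b^2 = 864 + 243 = 1107
Delta = -16*1107 = -17712

-17712


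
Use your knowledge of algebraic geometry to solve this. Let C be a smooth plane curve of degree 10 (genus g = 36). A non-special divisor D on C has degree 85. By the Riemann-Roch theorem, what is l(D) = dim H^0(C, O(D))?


First, compute the genus of a smooth plane curve of degree 10:
g = (d-1)(d-2)/2 = (10-1)(10-2)/2 = 36
For a non-special divisor D (i.e., h^1(D) = 0), Riemann-Roch gives:
l(D) = deg(D) - g + 1
Since deg(D) = 85 >= 2g - 1 = 71, D is non-special.
l(D) = 85 - 36 + 1 = 50

50


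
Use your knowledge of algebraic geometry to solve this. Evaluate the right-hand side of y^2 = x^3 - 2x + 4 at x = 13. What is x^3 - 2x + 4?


Compute x^3 - 2x + 4 at x = 13:
x^3 = 13^3 = 2197
(-2)*x = (-2)*13 = -26
Sum: 2197 - 26 + 4 = 2175

2175


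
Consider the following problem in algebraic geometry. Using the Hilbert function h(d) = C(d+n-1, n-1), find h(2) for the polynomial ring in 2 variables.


The Hilbert function for the polynomial ring in 2 variables is:
h(d) = C(d+n-1, n-1)
h(2) = C(2+2-1, 2-1) = C(3, 1)
= 3! / (1! * 2!)
= 3

3


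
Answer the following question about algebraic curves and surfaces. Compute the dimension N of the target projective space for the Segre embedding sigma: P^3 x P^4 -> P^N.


The Segre embedding maps P^m x P^n into P^N via
all products of coordinates from each factor.
N = (m+1)(n+1) - 1
N = (3+1)(4+1) - 1
N = 4*5 - 1
N = 20 - 1 = 19

19


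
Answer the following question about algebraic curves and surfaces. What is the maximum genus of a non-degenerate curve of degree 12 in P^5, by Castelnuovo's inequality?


Castelnuovo's bound: write d - 1 = m(r-1) + epsilon with 0 <= epsilon < r-1.
d - 1 = 12 - 1 = 11
r - 1 = 5 - 1 = 4
11 = 2*4 + 3, so m = 2, epsilon = 3
pi(d, r) = m(m-1)(r-1)/2 + m*epsilon
= 2*1*4/2 + 2*3
= 8/2 + 6
= 4 + 6 = 10

10


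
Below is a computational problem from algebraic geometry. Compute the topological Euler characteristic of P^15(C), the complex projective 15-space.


The complex projective space P^15 has one cell in each even real dimension 0, 2, ..., 30.
The cohomology groups are H^{2k}(P^15) = Z for k = 0,...,15, and 0 otherwise.
Euler characteristic = sum of Betti numbers = 1 per even-dimensional cohomology group.
chi(P^15) = 15 + 1 = 16

16


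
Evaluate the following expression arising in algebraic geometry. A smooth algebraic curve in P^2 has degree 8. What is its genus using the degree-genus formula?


Using the genus formula for smooth plane curves:
g = (d-1)(d-2)/2
g = (8-1)(8-2)/2
g = 7*6/2
g = 42/2 = 21

21


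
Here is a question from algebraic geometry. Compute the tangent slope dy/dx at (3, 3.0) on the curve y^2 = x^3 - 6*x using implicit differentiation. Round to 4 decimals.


Using implicit differentiation of y^2 = x^3 - 6*x:
2y * dy/dx = 3x^2 - 6
dy/dx = (3x^2 - 6)/(2y)
Numerator: 3*3^2 - 6 = 21
Denominator: 2*3.0 = 6.0
dy/dx = 21/6.0 = 3.5000

3.5000


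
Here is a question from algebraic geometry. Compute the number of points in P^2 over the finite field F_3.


P^2(F_3) has (q^(n+1) - 1)/(q - 1) points.
= 3^2 + 3^1 + 3^0
= 9 + 3 + 1
= 13

13


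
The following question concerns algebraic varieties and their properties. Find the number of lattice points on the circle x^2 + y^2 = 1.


Systematically check integer values of x where x^2 <= 1.
For each valid x, check if 1 - x^2 is a perfect square.
x=0: 1 - 0 = 1, sqrt = 1 (valid)
x=1: 1 - 1 = 0, sqrt = 0 (valid)
Total integer solutions found: 4

4


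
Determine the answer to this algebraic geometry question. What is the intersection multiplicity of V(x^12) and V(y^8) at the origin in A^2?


The intersection multiplicity of V(x^a) and V(y^b) at the origin is:
I(O; V(x^12), V(y^8)) = dim_k(k[x,y]/(x^12, y^8))
A basis for k[x,y]/(x^12, y^8) is the set of monomials x^i * y^j
where 0 <= i < 12 and 0 <= j < 8.
The number of such monomials is 12 * 8 = 96

96


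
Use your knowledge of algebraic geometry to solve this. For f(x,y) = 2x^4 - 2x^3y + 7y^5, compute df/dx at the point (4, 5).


df/dx = 4*2*x^3 + 3*(-2)*x^2*y
At (4,5): 4*2*4^3 + 3*(-2)*4^2*5
= 512 - 480
= 32

32


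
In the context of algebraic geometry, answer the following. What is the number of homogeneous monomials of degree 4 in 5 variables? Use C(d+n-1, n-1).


The number of degree-4 monomials in 5 variables is C(d+n-1, n-1).
= C(4+5-1, 5-1) = C(8, 4)
= 70

70


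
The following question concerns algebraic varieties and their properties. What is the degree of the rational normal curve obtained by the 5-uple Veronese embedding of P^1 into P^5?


The rational normal curve in P^5 is the image of P^1 under the 5-uple Veronese.
A general hyperplane in P^5 pulls back to a degree-5 form on P^1, which has 5 zeros,
so the curve meets a general hyperplane in 5 points. Degree = 5.

5


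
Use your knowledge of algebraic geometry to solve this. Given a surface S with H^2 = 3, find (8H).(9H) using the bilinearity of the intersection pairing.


Using bilinearity of the intersection pairing on a surface S:
(aH).(bH) = ab * (H.H)
We have H^2 = 3.
D.E = (8H).(9H) = 8*9*3
= 72*3
= 216

216


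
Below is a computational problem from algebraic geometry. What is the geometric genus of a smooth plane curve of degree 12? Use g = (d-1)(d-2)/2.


Using the genus formula for smooth plane curves:
g = (d-1)(d-2)/2
g = (12-1)(12-2)/2
g = 11*10/2
g = 110/2 = 55

55


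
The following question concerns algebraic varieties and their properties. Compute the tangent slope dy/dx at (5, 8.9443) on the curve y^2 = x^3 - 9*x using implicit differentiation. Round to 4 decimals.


Using implicit differentiation of y^2 = x^3 - 9*x:
2y * dy/dx = 3x^2 - 9
dy/dx = (3x^2 - 9)/(2y)
Numerator: 3*5^2 - 9 = 66
Denominator: 2*8.9443 = 17.8886
dy/dx = 66/17.8886 = 3.6895

3.6895


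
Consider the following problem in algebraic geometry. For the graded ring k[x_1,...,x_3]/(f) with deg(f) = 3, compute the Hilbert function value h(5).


For R = k[x_1,...,x_n]/(f) with f homogeneous of degree e:
The Hilbert series is (1 - t^e)/(1 - t)^n.
So h(d) = C(d+n-1, n-1) - C(d-e+n-1, n-1) for d >= e.
With n=3, e=3, d=5:
C(5+3-1, 3-1) = C(7, 2) = 21
C(5-3+3-1, 3-1) = C(4, 2) = 6
h(5) = 21 - 6 = 15

15


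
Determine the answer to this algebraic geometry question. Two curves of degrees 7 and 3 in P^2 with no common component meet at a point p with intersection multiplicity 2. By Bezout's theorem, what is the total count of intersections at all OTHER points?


By Bezout's theorem, the total intersection number is d1 * d2.
Total = 7 * 3 = 21
Intersection multiplicity at p = 2
Remaining intersections = 21 - 2 = 19

19


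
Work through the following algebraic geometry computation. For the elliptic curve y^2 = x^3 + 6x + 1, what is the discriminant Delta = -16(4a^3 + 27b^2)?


Compute each component:
4a^3 = 4*6^3 = 4*216 = 864
27b^2 = 27*1^2 = 27*1 = 27
4a^3 + 27b^2 = 864 + 27 = 891
Delta = -16*891 = -14256

-14256


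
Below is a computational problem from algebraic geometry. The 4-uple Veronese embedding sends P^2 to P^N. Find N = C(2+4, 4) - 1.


The Veronese embedding v_d: P^n -> P^N maps each point to all
degree-d monomials in n+1 homogeneous coordinates.
N = C(n+d, d) - 1
N = C(2+4, 4) - 1
N = C(6, 4) - 1
C(6, 4) = 15
N = 15 - 1 = 14

14


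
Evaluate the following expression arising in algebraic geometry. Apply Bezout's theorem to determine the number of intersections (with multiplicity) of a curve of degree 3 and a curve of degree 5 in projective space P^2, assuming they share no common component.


Bezout's theorem states the intersection count equals the product of degrees.
Intersection count = 3 * 5 = 15

15


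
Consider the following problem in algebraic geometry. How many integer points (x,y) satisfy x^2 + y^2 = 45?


Systematically check integer values of x where x^2 <= 45.
For each valid x, check if 45 - x^2 is a perfect square.
x=3: 45 - 9 = 36, sqrt = 6 (valid)
x=6: 45 - 36 = 9, sqrt = 3 (valid)
Total integer solutions found: 8

8


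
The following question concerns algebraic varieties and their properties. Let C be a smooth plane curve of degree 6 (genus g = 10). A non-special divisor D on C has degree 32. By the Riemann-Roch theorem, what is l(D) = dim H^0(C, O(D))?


First, compute the genus of a smooth plane curve of degree 6:
g = (d-1)(d-2)/2 = (6-1)(6-2)/2 = 10
For a non-special divisor D (i.e., h^1(D) = 0), Riemann-Roch gives:
l(D) = deg(D) - g + 1
Since deg(D) = 32 >= 2g - 1 = 19, D is non-special.
l(D) = 32 - 10 + 1 = 23

23


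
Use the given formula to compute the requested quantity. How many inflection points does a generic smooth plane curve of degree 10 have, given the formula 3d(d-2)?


For a general smooth plane curve C of degree d, the inflection points are
the intersection of C with its Hessian curve, which has degree 3(d-2).
By Bezout, the total intersection number is d * 3(d-2) = 10 * 24 = 240.
For a general curve every flex is ordinary, so each contributes
multiplicity 1 to C·Hess(C), and the number of distinct inflection
points is 3d(d-2).
Inflection points = 3*10*(10-2) = 3*10*8 = 240

240


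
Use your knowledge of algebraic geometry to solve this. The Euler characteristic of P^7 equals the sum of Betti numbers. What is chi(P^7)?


The complex projective space P^7 has one cell in each even real dimension 0, 2, ..., 14.
The cohomology groups are H^{2k}(P^7) = Z for k = 0,...,7, and 0 otherwise.
Euler characteristic = sum of Betti numbers = 1 per even-dimensional cohomology group.
chi(P^7) = 7 + 1 = 8

8


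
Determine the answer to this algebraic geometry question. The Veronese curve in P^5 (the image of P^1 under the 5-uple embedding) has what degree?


The rational normal curve in P^5 is the image of P^1 under the 5-uple Veronese.
A general hyperplane in P^5 pulls back to a degree-5 form on P^1, which has 5 zeros,
so the curve meets a general hyperplane in 5 points. Degree = 5.

5


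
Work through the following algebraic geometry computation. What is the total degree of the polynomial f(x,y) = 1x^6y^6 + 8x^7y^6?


Examine each term for its total degree (sum of exponents).
  Term '1x^6y^6' has total degree 6+6 = 12.
  Term '8x^7y^6' has total degree 7+6 = 13.
The maximum total degree among all terms is 13.

13


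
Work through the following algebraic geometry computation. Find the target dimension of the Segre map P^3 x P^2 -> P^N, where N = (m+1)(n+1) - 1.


The Segre embedding maps P^m x P^n into P^N via
all products of coordinates from each factor.
N = (m+1)(n+1) - 1
N = (3+1)(2+1) - 1
N = 4*3 - 1
N = 12 - 1 = 11

11


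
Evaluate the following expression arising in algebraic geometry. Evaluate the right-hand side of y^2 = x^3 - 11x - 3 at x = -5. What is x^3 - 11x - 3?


Compute x^3 - 11x - 3 at x = -5:
x^3 = (-5)^3 = -125
(-11)*x = (-11)*(-5) = 55
Sum: -125 + 55 - 3 = -73

-73


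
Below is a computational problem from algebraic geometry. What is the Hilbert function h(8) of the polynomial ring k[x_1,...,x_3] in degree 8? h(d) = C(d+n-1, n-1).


The Hilbert function for the polynomial ring in 3 variables is:
h(d) = C(d+n-1, n-1)
h(8) = C(8+3-1, 3-1) = C(10, 2)
= 10! / (2! * 8!)
= 45

45


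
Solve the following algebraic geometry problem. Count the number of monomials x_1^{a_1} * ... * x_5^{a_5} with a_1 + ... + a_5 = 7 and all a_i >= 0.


The number of degree-7 monomials in 5 variables is C(d+n-1, n-1).
= C(7+5-1, 5-1) = C(11, 4)
= 330

330


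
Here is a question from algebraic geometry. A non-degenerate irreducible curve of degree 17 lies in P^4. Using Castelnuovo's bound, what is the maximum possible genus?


Castelnuovo's bound: write d - 1 = m(r-1) + epsilon with 0 <= epsilon < r-1.
d - 1 = 17 - 1 = 16
r - 1 = 4 - 1 = 3
16 = 5*3 + 1, so m = 5, epsilon = 1
pi(d, r) = m(m-1)(r-1)/2 + m*epsilon
= 5*4*3/2 + 5*1
= 60/2 + 5
= 30 + 5 = 35

35


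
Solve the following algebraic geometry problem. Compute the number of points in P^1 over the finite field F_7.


P^1(F_7) has (q^(n+1) - 1)/(q - 1) points.
= 7^1 + 7^0
= 7 + 1
= 8

8


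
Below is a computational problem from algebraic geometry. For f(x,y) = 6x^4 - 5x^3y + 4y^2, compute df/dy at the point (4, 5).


df/dy = (-5)*x^3 + 2*4*y^1
At (4,5): (-5)*4^3 + 2*4*5^1
= -320 + 40
= -280

-280


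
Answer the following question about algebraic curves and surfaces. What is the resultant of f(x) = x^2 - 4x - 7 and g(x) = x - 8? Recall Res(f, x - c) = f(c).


For Res(f, x - c), we evaluate f at x = c.
f(8) = 8^2 - 4*8 - 7
= 64 - 32 - 7
= 32 - 7 = 25
Res(f, g) = 25

25


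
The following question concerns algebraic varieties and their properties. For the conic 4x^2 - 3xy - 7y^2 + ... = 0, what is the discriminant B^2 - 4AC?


The discriminant of a conic Ax^2 + Bxy + Cy^2 + ... = 0 is B^2 - 4AC.
B^2 = (-3)^2 = 9
4AC = 4*4*(-7) = -112
Discriminant = 9 + 112 = 121

121


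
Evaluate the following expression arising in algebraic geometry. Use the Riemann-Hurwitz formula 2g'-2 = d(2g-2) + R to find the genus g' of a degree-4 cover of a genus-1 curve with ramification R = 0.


Riemann-Hurwitz formula: 2g' - 2 = d(2g - 2) + R
Given: d = 4, g = 1, R = 0
2g' - 2 = 4*(2*1 - 2) + 0
2g' - 2 = 4*0 + 0
2g' - 2 = 0 + 0 = 0
2g' = 2
g' = 1

1


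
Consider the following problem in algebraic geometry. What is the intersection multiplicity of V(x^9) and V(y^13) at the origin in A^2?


The intersection multiplicity of V(x^a) and V(y^b) at the origin is:
I(O; V(x^9), V(y^13)) = dim_k(k[x,y]/(x^9, y^13))
A basis for k[x,y]/(x^9, y^13) is the set of monomials x^i * y^j
where 0 <= i < 9 and 0 <= j < 13.
The number of such monomials is 9 * 13 = 117

117


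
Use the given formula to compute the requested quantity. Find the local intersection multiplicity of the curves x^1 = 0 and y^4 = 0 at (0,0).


The intersection multiplicity of V(x^a) and V(y^b) at the origin is:
I(O; V(x^1), V(y^4)) = dim_k(k[x,y]/(x^1, y^4))
A basis for k[x,y]/(x^1, y^4) is the set of monomials x^i * y^j
where 0 <= i < 1 and 0 <= j < 4.
The number of such monomials is 1 * 4 = 4

4


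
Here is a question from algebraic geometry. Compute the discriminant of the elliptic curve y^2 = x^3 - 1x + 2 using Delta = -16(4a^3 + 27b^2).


Compute each component:
4a^3 = 4*(-1)^3 = 4*(-1) = -4
27b^2 = 27*2^2 = 27*4 = 108
4a^3 + 27b^2 = -4 + 108 = 104
Delta = -16*104 = -1664

-1664


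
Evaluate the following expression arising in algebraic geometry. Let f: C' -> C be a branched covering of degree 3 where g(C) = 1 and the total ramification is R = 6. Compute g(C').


Riemann-Hurwitz formula: 2g' - 2 = d(2g - 2) + R
Given: d = 3, g = 1, R = 6
2g' - 2 = 3*(2*1 - 2) + 6
2g' - 2 = 3*0 + 6
2g' - 2 = 0 + 6 = 6
2g' = 8
g' = 4

4


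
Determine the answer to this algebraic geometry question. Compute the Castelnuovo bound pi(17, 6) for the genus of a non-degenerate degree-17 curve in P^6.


Castelnuovo's bound: write d - 1 = m(r-1) + epsilon with 0 <= epsilon < r-1.
d - 1 = 17 - 1 = 16
r - 1 = 6 - 1 = 5
16 = 3*5 + 1, so m = 3, epsilon = 1
pi(d, r) = m(m-1)(r-1)/2 + m*epsilon
= 3*2*5/2 + 3*1
= 30/2 + 3
= 15 + 3 = 18

18


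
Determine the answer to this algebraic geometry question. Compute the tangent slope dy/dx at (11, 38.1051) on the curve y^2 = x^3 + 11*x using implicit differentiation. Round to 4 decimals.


Using implicit differentiation of y^2 = x^3 + 11*x:
2y * dy/dx = 3x^2 + 11
dy/dx = (3x^2 + 11)/(2y)
Numerator: 3*11^2 + 11 = 374
Denominator: 2*38.1051 = 76.2102
dy/dx = 374/76.2102 = 4.9075

4.9075


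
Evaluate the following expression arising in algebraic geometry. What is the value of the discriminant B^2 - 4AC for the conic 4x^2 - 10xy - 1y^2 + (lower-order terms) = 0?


The discriminant of a conic Ax^2 + Bxy + Cy^2 + ... = 0 is B^2 - 4AC.
B^2 = (-10)^2 = 100
4AC = 4*4*(-1) = -16
Discriminant = 100 + 16 = 116

116


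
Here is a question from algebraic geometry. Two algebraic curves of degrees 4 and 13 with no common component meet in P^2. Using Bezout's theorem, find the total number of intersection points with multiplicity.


Bezout's theorem states the intersection count equals the product of degrees.
Intersection count = 4 * 13 = 52

52


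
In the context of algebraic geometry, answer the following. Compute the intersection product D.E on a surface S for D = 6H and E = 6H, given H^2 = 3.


Using bilinearity of the intersection pairing on a surface S:
(aH).(bH) = ab * (H.H)
We have H^2 = 3.
D.E = (6H).(6H) = 6*6*3
= 36*3
= 108

108


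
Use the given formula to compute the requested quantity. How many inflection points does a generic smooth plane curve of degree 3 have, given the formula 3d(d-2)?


For a general smooth plane curve C of degree d, the inflection points are
the intersection of C with its Hessian curve, which has degree 3(d-2).
By Bezout, the total intersection number is d * 3(d-2) = 3 * 3 = 9.
For a general curve every flex is ordinary, so each contributes
multiplicity 1 to C·Hess(C), and the number of distinct inflection
points is 3d(d-2).
Inflection points = 3*3*(3-2) = 3*3*1 = 9

9


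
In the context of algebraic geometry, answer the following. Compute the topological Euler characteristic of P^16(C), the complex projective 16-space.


The complex projective space P^16 has one cell in each even real dimension 0, 2, ..., 32.
The cohomology groups are H^{2k}(P^16) = Z for k = 0,...,16, and 0 otherwise.
Euler characteristic = sum of Betti numbers = 1 per even-dimensional cohomology group.
chi(P^16) = 16 + 1 = 17

17


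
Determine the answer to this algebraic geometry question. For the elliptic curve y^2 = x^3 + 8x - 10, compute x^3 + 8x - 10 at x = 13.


Compute x^3 + 8x - 10 at x = 13:
x^3 = 13^3 = 2197
8*x = 8*13 = 104
Sum: 2197 + 104 - 10 = 2291

2291


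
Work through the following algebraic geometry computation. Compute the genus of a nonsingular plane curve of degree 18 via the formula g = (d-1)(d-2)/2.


Using the genus formula for smooth plane curves:
g = (d-1)(d-2)/2
g = (18-1)(18-2)/2
g = 17*16/2
g = 272/2 = 136

136


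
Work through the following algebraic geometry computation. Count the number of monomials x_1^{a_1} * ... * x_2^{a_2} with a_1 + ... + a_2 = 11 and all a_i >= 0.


The number of degree-11 monomials in 2 variables is C(d+n-1, n-1).
= C(11+2-1, 2-1) = C(12, 1)
= 12

12


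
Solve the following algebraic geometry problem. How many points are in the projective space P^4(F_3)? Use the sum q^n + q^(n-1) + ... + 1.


P^4(F_3) has (q^(n+1) - 1)/(q - 1) points.
= 3^4 + 3^3 + 3^2 + 3^1 + 3^0
= 81 + 27 + 9 + 3 + 1
= 121

121


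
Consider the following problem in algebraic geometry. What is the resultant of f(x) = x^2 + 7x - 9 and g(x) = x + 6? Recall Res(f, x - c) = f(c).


For Res(f, x - c), we evaluate f at x = c.
f(-6) = (-6)^2 + 7*(-6) - 9
= 36 - 42 - 9
= -6 - 9 = -15
Res(f, g) = -15

-15


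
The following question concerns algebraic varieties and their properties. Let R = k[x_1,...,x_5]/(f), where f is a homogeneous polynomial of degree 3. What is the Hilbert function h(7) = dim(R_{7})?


For R = k[x_1,...,x_n]/(f) with f homogeneous of degree e:
The Hilbert series is (1 - t^e)/(1 - t)^n.
So h(d) = C(d+n-1, n-1) - C(d-e+n-1, n-1) for d >= e.
With n=5, e=3, d=7:
C(7+5-1, 5-1) = C(11, 4) = 330
C(7-3+5-1, 5-1) = C(8, 4) = 70
h(7) = 330 - 70 = 260

260


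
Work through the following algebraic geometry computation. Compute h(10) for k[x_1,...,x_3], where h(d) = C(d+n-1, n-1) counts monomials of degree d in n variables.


The Hilbert function for the polynomial ring in 3 variables is:
h(d) = C(d+n-1, n-1)
h(10) = C(10+3-1, 3-1) = C(12, 2)
= 12! / (2! * 10!)
= 66

66
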